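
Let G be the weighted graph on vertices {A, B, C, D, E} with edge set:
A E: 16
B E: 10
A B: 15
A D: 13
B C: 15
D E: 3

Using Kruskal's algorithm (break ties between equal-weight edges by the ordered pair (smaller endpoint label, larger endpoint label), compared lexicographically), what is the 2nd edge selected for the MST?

B-E

Kruskal's algorithm — process edges by increasing weight (ties by edge label):
D E (3): add — endpoints in different components.
B E (10): add — endpoints in different components.
A D (13): add — endpoints in different components.
A B (15): skip — A and B already connected.
B C (15): add — endpoints in different components.
The 2nd edge added is B E.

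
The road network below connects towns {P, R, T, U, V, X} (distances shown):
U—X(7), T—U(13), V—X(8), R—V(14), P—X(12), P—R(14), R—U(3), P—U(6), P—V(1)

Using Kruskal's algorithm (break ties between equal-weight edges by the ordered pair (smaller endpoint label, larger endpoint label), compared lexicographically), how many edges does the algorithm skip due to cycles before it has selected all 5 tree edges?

2

Kruskal: consider edges lightest-first.
P—V (1): add — endpoints in different components.
R—U (3): add — endpoints in different components.
P—U (6): add — endpoints in different components.
U—X (7): add — endpoints in different components.
V—X (8): skip — X and V already connected.
P—X (12): skip — X and P already connected.
T—U (13): add — endpoints in different components.
Edges rejected before the tree was complete: 2.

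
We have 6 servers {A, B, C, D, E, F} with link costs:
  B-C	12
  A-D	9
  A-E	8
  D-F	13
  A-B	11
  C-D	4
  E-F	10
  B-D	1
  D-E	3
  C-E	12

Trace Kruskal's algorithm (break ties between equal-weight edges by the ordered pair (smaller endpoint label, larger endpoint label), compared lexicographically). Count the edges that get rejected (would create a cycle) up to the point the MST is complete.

1

Kruskal: consider edges lightest-first.
B-D (1): add — endpoints in different components.
D-E (3): add — endpoints in different components.
C-D (4): add — endpoints in different components.
A-E (8): add — endpoints in different components.
A-D (9): skip — A and D already connected.
E-F (10): add — endpoints in different components.
Edges rejected before the tree was complete: 1.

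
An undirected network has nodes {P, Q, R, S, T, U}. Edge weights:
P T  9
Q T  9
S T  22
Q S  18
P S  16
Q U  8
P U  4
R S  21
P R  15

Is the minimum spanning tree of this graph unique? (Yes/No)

Kruskal: consider edges lightest-first.
P U (4): add. Components now {P,U} {Q} {R} {S} {T}
Q U (8): add. Components now {P,Q,U} {R} {S} {T}
P T (9): add. Components now {P,Q,T,U} {R} {S}
Q T (9): skip — Q and T already connected.
P R (15): add. Components now {P,Q,R,T,U} {S}
P S (16): add. Components now {P,Q,R,S,T,U}
Non-tree edge Q T has weight 9, equal to the heaviest edge on its tree cycle — swapping gives another MST of the same weight. Not unique.

No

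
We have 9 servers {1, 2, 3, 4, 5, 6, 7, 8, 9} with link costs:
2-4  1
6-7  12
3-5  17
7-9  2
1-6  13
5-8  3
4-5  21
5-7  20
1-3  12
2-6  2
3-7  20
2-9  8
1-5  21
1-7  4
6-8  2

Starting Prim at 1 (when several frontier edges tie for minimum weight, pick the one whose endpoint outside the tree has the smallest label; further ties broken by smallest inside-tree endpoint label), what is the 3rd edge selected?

2-9

Prim, starting at 1.
Step 1: cheapest edge leaving the tree is 1-7 (4); add 7.
Step 2: cheapest edge leaving the tree is 7-9 (2); add 9.
Step 3: cheapest edge leaving the tree is 2-9 (8); add 2.
Step 4: cheapest edge leaving the tree is 2-4 (1); add 4.
Step 5: cheapest edge leaving the tree is 2-6 (2); add 6.
Step 6: cheapest edge leaving the tree is 6-8 (2); add 8.
Step 7: cheapest edge leaving the tree is 5-8 (3); add 5.
Step 8: cheapest edge leaving the tree is 1-3 (12); add 3.
The 3rd edge added is 2-9.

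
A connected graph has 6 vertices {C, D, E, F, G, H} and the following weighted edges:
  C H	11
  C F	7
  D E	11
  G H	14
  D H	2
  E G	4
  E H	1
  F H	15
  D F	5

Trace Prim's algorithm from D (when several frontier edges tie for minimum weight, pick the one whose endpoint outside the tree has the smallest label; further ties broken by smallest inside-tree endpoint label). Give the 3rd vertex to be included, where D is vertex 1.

Prim's algorithm from D:
Step 1: cheapest edge leaving the tree is D H (2); add H.
Step 2: cheapest edge leaving the tree is E H (1); add E.
Step 3: cheapest edge leaving the tree is E G (4); add G.
Step 4: cheapest edge leaving the tree is D F (5); add F.
Step 5: cheapest edge leaving the tree is C F (7); add C.
Vertex order: D, H, E, G, F, C. The 3rd vertex is E.

E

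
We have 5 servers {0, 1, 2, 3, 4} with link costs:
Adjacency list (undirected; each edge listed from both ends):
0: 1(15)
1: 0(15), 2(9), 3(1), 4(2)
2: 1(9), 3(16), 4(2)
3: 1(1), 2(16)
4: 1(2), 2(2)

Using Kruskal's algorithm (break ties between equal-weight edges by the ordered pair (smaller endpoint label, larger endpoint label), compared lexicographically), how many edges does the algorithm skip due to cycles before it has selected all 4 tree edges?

Sort edges by weight, then run Kruskal:
1–3 (1): add. Components now {0} {1,3} {2} {4}
1–4 (2): add. Components now {0} {1,3,4} {2}
2–4 (2): add. Components now {0} {1,2,3,4}
1–2 (9): skip — 1 and 2 already connected.
0–1 (15): add. Components now {0,1,2,3,4}
Edges rejected before the tree was complete: 1.

1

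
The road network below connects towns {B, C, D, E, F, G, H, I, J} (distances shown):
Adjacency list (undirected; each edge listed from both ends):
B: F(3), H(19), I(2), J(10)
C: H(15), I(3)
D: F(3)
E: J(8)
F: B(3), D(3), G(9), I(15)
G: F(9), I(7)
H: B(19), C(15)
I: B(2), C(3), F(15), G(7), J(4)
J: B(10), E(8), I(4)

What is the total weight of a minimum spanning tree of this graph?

Grow the tree from C using Prim:
Step 1: cheapest edge leaving the tree is C–I (3); add I.
Step 2: cheapest edge leaving the tree is B–I (2); add B.
Step 3: cheapest edge leaving the tree is B–F (3); add F.
Step 4: cheapest edge leaving the tree is D–F (3); add D.
Step 5: cheapest edge leaving the tree is I–J (4); add J.
Step 6: cheapest edge leaving the tree is G–I (7); add G.
Step 7: cheapest edge leaving the tree is E–J (8); add E.
Step 8: cheapest edge leaving the tree is C–H (15); add H.
MST edges: C–I, B–I, B–F, D–F, I–J, G–I, E–J, C–H; total weight 3+2+3+3+4+7+8+15 = 45.

45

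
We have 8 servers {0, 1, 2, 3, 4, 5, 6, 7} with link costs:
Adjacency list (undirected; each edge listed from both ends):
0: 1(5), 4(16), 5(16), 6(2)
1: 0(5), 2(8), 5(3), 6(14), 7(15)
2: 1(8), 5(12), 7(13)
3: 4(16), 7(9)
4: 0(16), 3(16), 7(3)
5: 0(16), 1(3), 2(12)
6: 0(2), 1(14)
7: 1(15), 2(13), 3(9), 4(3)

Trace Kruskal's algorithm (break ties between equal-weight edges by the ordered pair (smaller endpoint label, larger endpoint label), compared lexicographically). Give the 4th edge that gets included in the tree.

0-1

Kruskal's algorithm — process edges by increasing weight (ties by edge label):
0 6 (2): add — endpoints in different components.
1 5 (3): add — endpoints in different components.
4 7 (3): add — endpoints in different components.
0 1 (5): add — endpoints in different components.
1 2 (8): add — endpoints in different components.
3 7 (9): add — endpoints in different components.
2 5 (12): skip — 2 and 5 already connected.
2 7 (13): add — endpoints in different components.
The 4th edge added is 0 1.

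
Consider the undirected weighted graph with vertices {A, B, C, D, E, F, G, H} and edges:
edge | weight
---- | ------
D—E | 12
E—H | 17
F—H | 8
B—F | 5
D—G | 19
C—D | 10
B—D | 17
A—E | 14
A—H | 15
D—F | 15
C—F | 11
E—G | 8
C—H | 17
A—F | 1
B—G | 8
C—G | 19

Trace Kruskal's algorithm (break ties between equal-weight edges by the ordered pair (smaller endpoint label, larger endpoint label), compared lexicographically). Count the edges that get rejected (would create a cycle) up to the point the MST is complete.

0

Kruskal's algorithm — process edges by increasing weight (ties by edge label):
A—F (1): add — endpoints in different components.
B—F (5): add — endpoints in different components.
B—G (8): add — endpoints in different components.
E—G (8): add — endpoints in different components.
F—H (8): add — endpoints in different components.
C—D (10): add — endpoints in different components.
C—F (11): add — endpoints in different components.
Edges rejected before the tree was complete: 0.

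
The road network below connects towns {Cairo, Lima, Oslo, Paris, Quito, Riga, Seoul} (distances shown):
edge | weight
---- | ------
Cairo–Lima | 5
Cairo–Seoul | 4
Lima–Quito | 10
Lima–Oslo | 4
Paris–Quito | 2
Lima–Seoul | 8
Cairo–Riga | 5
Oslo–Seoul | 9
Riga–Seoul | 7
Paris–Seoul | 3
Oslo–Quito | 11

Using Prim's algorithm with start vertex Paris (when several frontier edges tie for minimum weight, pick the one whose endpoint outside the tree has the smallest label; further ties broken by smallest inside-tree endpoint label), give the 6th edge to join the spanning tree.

Grow the tree from Paris using Prim:
Step 1: cheapest edge leaving the tree is Paris–Quito (2); add Quito.
Step 2: cheapest edge leaving the tree is Paris–Seoul (3); add Seoul.
Step 3: cheapest edge leaving the tree is Cairo–Seoul (4); add Cairo.
Step 4: cheapest edge leaving the tree is Cairo–Lima (5); add Lima.
Step 5: cheapest edge leaving the tree is Lima–Oslo (4); add Oslo.
Step 6: cheapest edge leaving the tree is Cairo–Riga (5); add Riga.
The 6th edge added is Cairo–Riga.

Cairo-Riga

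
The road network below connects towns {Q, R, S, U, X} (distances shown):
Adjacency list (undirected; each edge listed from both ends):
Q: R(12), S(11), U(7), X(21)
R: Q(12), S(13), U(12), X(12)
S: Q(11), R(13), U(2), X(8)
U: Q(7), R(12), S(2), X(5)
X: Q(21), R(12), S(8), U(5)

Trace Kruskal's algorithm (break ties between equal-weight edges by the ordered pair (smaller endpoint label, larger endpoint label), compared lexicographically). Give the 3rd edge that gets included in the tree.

Kruskal's algorithm — process edges by increasing weight (ties by edge label):
S-U (2): add. Components now {Q} {S,U} {X} {R}
U-X (5): add. Components now {Q} {S,U,X} {R}
Q-U (7): add. Components now {Q,S,U,X} {R}
S-X (8): skip — X and S already connected.
Q-S (11): skip — Q and S already connected.
Q-R (12): add. Components now {Q,R,S,U,X}
The 3rd edge added is Q-U.

Q-U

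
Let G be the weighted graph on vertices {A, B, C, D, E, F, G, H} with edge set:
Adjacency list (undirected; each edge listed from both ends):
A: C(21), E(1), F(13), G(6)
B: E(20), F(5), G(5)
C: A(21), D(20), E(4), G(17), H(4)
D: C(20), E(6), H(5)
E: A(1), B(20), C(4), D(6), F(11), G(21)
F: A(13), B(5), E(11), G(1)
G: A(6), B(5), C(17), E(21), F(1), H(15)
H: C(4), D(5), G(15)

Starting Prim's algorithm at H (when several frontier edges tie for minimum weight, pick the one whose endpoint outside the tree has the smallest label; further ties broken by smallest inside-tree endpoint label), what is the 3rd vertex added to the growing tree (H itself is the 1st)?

E

Prim, starting at H.
Step 1: cheapest edge leaving the tree is C H (4); add C.
Step 2: cheapest edge leaving the tree is C E (4); add E.
Step 3: cheapest edge leaving the tree is A E (1); add A.
Step 4: cheapest edge leaving the tree is D H (5); add D.
Step 5: cheapest edge leaving the tree is A G (6); add G.
Step 6: cheapest edge leaving the tree is F G (1); add F.
Step 7: cheapest edge leaving the tree is B F (5); add B.
Vertex order: H, C, E, A, D, G, F, B. The 3rd vertex is E.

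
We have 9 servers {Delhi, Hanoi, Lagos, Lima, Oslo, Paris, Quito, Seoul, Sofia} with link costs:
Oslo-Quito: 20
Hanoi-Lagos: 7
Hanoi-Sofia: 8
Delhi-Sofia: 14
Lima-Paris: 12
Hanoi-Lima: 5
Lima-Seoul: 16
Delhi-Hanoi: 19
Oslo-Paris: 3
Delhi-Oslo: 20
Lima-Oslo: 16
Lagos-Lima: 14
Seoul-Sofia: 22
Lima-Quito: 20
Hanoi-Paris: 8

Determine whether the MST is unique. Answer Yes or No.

No

Sort edges by weight, then run Kruskal:
Oslo-Paris (3): add — endpoints in different components.
Hanoi-Lima (5): add — endpoints in different components.
Hanoi-Lagos (7): add — endpoints in different components.
Hanoi-Paris (8): add — endpoints in different components.
Hanoi-Sofia (8): add — endpoints in different components.
Lima-Paris (12): skip — Lima and Paris already connected.
Delhi-Sofia (14): add — endpoints in different components.
Lagos-Lima (14): skip — Lima and Lagos already connected.
Lima-Oslo (16): skip — Lima and Oslo already connected.
Lima-Seoul (16): add — endpoints in different components.
Delhi-Hanoi (19): skip — Hanoi and Delhi already connected.
Delhi-Oslo (20): skip — Delhi and Oslo already connected.
Lima-Quito (20): add — endpoints in different components.
Non-tree edge Oslo-Quito has weight 20, equal to the heaviest edge on its tree cycle — swapping gives another MST of the same weight. Not unique.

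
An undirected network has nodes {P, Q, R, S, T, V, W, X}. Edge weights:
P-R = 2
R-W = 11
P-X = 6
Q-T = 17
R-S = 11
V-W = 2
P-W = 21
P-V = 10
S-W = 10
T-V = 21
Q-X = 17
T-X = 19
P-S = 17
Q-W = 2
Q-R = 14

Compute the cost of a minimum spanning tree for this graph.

49

Prim's algorithm from T:
Step 1: cheapest edge leaving the tree is Q-T (17); add Q.
Step 2: cheapest edge leaving the tree is Q-W (2); add W.
Step 3: cheapest edge leaving the tree is V-W (2); add V.
Step 4: cheapest edge leaving the tree is P-V (10); add P.
Step 5: cheapest edge leaving the tree is P-R (2); add R.
Step 6: cheapest edge leaving the tree is P-X (6); add X.
Step 7: cheapest edge leaving the tree is S-W (10); add S.
MST edges: Q-T, Q-W, V-W, P-V, P-R, P-X, S-W; total weight 17+2+2+10+2+6+10 = 49.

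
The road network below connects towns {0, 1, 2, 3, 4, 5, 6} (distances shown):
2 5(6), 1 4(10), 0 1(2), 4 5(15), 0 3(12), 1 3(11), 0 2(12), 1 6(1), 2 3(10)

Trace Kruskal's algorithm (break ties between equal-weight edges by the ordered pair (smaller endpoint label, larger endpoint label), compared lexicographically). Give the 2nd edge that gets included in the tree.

Kruskal: consider edges lightest-first.
1 6 (1): add. Components now {0} {1,6} {2} {3} {4} {5}
0 1 (2): add. Components now {0,1,6} {2} {3} {4} {5}
2 5 (6): add. Components now {0,1,6} {2,5} {3} {4}
1 4 (10): add. Components now {0,1,4,6} {2,5} {3}
2 3 (10): add. Components now {0,1,4,6} {2,3,5}
1 3 (11): add. Components now {0,1,2,3,4,5,6}
The 2nd edge added is 0 1.

0-1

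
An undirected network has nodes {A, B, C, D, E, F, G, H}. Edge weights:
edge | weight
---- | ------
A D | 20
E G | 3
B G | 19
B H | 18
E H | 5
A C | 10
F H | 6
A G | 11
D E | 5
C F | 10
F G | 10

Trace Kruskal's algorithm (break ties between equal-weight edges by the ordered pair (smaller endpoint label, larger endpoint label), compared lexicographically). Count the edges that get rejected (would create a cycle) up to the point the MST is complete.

Kruskal's algorithm — process edges by increasing weight (ties by edge label):
E G (3): add — endpoints in different components.
D E (5): add — endpoints in different components.
E H (5): add — endpoints in different components.
F H (6): add — endpoints in different components.
A C (10): add — endpoints in different components.
C F (10): add — endpoints in different components.
F G (10): skip — F and G already connected.
A G (11): skip — A and G already connected.
B H (18): add — endpoints in different components.
Edges rejected before the tree was complete: 2.

2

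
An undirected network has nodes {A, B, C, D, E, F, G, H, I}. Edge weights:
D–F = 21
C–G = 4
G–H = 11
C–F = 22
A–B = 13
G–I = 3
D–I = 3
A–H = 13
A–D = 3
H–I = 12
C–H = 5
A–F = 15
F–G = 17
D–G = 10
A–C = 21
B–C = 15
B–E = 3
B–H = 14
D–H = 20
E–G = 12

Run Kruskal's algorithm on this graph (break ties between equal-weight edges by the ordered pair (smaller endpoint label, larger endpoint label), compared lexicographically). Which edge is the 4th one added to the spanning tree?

Sort edges by weight, then run Kruskal:
A–D (3): add — endpoints in different components.
B–E (3): add — endpoints in different components.
D–I (3): add — endpoints in different components.
G–I (3): add — endpoints in different components.
C–G (4): add — endpoints in different components.
C–H (5): add — endpoints in different components.
D–G (10): skip — D and G already connected.
G–H (11): skip — G and H already connected.
E–G (12): add — endpoints in different components.
H–I (12): skip — H and I already connected.
A–B (13): skip — A and B already connected.
A–H (13): skip — A and H already connected.
B–H (14): skip — B and H already connected.
A–F (15): add — endpoints in different components.
The 4th edge added is G–I.

G-I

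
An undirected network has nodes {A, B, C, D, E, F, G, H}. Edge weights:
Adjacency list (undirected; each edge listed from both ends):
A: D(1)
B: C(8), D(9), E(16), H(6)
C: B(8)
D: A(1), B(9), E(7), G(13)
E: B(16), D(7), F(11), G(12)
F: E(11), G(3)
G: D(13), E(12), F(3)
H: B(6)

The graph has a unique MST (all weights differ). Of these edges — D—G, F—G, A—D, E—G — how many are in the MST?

2

Kruskal's algorithm — process edges by increasing weight (ties by edge label):
A—D (1): add — endpoints in different components.
F—G (3): add — endpoints in different components.
B—H (6): add — endpoints in different components.
D—E (7): add — endpoints in different components.
B—C (8): add — endpoints in different components.
B—D (9): add — endpoints in different components.
E—F (11): add — endpoints in different components.
MST edge set: {A—D, F—G, B—H, D—E, B—C, B—D, E—F}.
Of the listed edges, {F—G, A—D} are in the MST → 2.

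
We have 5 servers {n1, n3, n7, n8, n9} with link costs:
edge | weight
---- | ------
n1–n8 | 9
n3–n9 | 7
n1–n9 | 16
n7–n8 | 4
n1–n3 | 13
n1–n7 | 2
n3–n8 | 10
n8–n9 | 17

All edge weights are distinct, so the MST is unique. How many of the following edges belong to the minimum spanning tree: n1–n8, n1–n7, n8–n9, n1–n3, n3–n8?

2

Kruskal's algorithm — process edges by increasing weight (ties by edge label):
n1–n7 (2): add — endpoints in different components.
n7–n8 (4): add — endpoints in different components.
n3–n9 (7): add — endpoints in different components.
n1–n8 (9): skip — n8 and n1 already connected.
n3–n8 (10): add — endpoints in different components.
MST edge set: {n1–n7, n7–n8, n3–n9, n3–n8}.
Of the listed edges, {n1–n7, n3–n8} are in the MST → 2.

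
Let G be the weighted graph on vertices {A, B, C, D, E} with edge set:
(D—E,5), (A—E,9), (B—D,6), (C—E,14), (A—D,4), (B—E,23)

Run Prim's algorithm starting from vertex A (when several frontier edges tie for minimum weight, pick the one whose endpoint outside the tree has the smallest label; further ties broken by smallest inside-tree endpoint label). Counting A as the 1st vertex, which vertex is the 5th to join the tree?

C

Prim's algorithm from A:
Step 1: cheapest edge leaving the tree is A—D (4); add D.
Step 2: cheapest edge leaving the tree is D—E (5); add E.
Step 3: cheapest edge leaving the tree is B—D (6); add B.
Step 4: cheapest edge leaving the tree is C—E (14); add C.
Vertex order: A, D, E, B, C. The 5th vertex is C.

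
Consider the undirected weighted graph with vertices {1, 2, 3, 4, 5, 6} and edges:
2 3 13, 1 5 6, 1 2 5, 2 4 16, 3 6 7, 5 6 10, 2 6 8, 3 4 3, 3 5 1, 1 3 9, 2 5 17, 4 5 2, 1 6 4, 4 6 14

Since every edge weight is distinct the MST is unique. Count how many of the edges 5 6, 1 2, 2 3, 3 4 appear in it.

1

Kruskal's algorithm — process edges by increasing weight (ties by edge label):
3 5 (1): add — endpoints in different components.
4 5 (2): add — endpoints in different components.
3 4 (3): skip — 3 and 4 already connected.
1 6 (4): add — endpoints in different components.
1 2 (5): add — endpoints in different components.
1 5 (6): add — endpoints in different components.
MST edge set: {3 5, 4 5, 1 6, 1 2, 1 5}.
Of the listed edges, {1 2} are in the MST → 1.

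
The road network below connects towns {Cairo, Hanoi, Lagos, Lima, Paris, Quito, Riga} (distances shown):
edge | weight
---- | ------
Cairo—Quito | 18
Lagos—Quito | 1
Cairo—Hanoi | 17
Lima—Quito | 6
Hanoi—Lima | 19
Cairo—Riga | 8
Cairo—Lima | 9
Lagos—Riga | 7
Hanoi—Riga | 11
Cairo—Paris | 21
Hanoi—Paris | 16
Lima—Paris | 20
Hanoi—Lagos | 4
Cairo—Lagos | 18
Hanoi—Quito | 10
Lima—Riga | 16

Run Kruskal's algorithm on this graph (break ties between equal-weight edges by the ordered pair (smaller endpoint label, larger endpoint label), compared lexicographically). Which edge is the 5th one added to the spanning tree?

Sort edges by weight, then run Kruskal:
Lagos—Quito (1): add — endpoints in different components.
Hanoi—Lagos (4): add — endpoints in different components.
Lima—Quito (6): add — endpoints in different components.
Lagos—Riga (7): add — endpoints in different components.
Cairo—Riga (8): add — endpoints in different components.
Cairo—Lima (9): skip — Cairo and Lima already connected.
Hanoi—Quito (10): skip — Hanoi and Quito already connected.
Hanoi—Riga (11): skip — Hanoi and Riga already connected.
Hanoi—Paris (16): add — endpoints in different components.
The 5th edge added is Cairo—Riga.

Cairo-Riga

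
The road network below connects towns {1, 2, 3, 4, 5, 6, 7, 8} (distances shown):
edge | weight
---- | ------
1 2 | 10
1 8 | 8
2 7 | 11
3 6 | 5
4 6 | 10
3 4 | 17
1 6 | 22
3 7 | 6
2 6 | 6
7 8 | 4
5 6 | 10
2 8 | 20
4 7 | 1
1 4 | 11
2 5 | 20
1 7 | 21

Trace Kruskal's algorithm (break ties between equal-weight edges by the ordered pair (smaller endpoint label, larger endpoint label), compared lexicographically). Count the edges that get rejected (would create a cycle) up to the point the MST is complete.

2

Kruskal's algorithm — process edges by increasing weight (ties by edge label):
4 7 (1): add — endpoints in different components.
7 8 (4): add — endpoints in different components.
3 6 (5): add — endpoints in different components.
2 6 (6): add — endpoints in different components.
3 7 (6): add — endpoints in different components.
1 8 (8): add — endpoints in different components.
1 2 (10): skip — 1 and 2 already connected.
4 6 (10): skip — 4 and 6 already connected.
5 6 (10): add — endpoints in different components.
Edges rejected before the tree was complete: 2.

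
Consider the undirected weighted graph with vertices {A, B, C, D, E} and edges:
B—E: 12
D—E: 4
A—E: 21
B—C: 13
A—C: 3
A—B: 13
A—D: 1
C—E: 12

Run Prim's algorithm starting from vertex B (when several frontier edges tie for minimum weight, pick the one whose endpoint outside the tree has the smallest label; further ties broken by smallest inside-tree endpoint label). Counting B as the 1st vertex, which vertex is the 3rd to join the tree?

D

Prim's algorithm from B:
Step 1: cheapest edge leaving the tree is B—E (12); add E.
Step 2: cheapest edge leaving the tree is D—E (4); add D.
Step 3: cheapest edge leaving the tree is A—D (1); add A.
Step 4: cheapest edge leaving the tree is A—C (3); add C.
Vertex order: B, E, D, A, C. The 3rd vertex is D.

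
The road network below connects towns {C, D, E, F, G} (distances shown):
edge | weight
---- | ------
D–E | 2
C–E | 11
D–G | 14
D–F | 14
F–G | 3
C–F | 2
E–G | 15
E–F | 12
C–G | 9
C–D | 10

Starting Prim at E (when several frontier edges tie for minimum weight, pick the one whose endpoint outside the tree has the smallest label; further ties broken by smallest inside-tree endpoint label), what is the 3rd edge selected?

Grow the tree from E using Prim:
Step 1: cheapest edge leaving the tree is D–E (2); add D.
Step 2: cheapest edge leaving the tree is C–D (10); add C.
Step 3: cheapest edge leaving the tree is C–F (2); add F.
Step 4: cheapest edge leaving the tree is F–G (3); add G.
The 3rd edge added is C–F.

C-F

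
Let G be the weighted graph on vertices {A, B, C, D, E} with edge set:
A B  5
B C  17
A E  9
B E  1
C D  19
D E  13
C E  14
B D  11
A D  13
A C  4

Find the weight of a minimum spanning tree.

Prim, starting at B.
Step 1: frontier [B E 1, A B 5, B D 11, B C 17] → take B E (1); add E.
Step 2: frontier [A B 5, B D 11, B C 17, A E 9, D E 13, C E 14] → take A B (5); add A.
Step 3: frontier [A C 4, A D 13, B D 11, B C 17, D E 13, C E 14] → take A C (4); add C.
Step 4: frontier [A D 13, B D 11, C D 19, D E 13] → take B D (11); add D.
MST edges: B E, A B, A C, B D; total weight 1+5+4+11 = 21.

21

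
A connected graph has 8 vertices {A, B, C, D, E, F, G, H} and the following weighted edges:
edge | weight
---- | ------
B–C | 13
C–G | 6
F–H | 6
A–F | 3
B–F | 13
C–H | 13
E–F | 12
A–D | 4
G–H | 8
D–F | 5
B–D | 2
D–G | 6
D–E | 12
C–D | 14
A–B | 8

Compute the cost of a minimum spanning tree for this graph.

Sort edges by weight, then run Kruskal:
B–D (2): add — endpoints in different components.
A–F (3): add — endpoints in different components.
A–D (4): add — endpoints in different components.
D–F (5): skip — D and F already connected.
C–G (6): add — endpoints in different components.
D–G (6): add — endpoints in different components.
F–H (6): add — endpoints in different components.
A–B (8): skip — A and B already connected.
G–H (8): skip — G and H already connected.
D–E (12): add — endpoints in different components.
MST edges: B–D, A–F, A–D, C–G, D–G, F–H, D–E; total weight 2+3+4+6+6+6+12 = 39.

39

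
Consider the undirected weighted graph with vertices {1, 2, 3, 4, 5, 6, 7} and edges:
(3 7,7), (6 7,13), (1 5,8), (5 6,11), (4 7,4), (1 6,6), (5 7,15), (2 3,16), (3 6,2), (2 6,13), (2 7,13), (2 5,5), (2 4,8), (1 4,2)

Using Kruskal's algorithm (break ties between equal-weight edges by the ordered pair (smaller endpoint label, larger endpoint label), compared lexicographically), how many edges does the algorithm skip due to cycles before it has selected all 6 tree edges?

1

Kruskal: consider edges lightest-first.
1 4 (2): add — endpoints in different components.
3 6 (2): add — endpoints in different components.
4 7 (4): add — endpoints in different components.
2 5 (5): add — endpoints in different components.
1 6 (6): add — endpoints in different components.
3 7 (7): skip — 3 and 7 already connected.
1 5 (8): add — endpoints in different components.
Edges rejected before the tree was complete: 1.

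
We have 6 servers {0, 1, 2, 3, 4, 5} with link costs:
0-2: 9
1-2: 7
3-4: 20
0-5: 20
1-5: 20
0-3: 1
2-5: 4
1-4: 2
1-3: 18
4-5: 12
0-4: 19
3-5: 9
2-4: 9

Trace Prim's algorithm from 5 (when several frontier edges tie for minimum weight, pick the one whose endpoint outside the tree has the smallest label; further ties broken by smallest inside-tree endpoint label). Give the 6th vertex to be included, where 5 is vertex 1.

3

Prim, starting at 5.
Step 1: frontier [2-5 4, 3-5 9, 4-5 12, 0-5 20, 1-5 20] → take 2-5 (4); add 2.
Step 2: frontier [1-2 7, 0-2 9, 2-4 9, 3-5 9, 4-5 12, 0-5 20, 1-5 20] → take 1-2 (7); add 1.
Step 3: frontier [1-4 2, 1-3 18, 0-2 9, 2-4 9, 3-5 9, 4-5 12, 0-5 20] → take 1-4 (2); add 4.
Step 4: frontier [1-3 18, 0-2 9, 0-4 19, 3-4 20, 3-5 9, 0-5 20] → take 0-2 (9); add 0.
Step 5: frontier [0-3 1, 1-3 18, 3-4 20, 3-5 9] → take 0-3 (1); add 3.
Vertex order: 5, 2, 1, 4, 0, 3. The 6th vertex is 3.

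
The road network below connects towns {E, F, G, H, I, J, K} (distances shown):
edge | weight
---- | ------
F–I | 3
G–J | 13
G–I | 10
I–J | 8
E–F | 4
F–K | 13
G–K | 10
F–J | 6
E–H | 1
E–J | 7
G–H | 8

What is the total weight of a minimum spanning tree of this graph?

Grow the tree from I using Prim:
Step 1: frontier [F–I 3, I–J 8, G–I 10] → take F–I (3); add F.
Step 2: frontier [E–F 4, F–J 6, F–K 13, I–J 8, G–I 10] → take E–F (4); add E.
Step 3: frontier [E–H 1, E–J 7, F–J 6, F–K 13, I–J 8, G–I 10] → take E–H (1); add H.
Step 4: frontier [E–J 7, F–J 6, F–K 13, G–H 8, I–J 8, G–I 10] → take F–J (6); add J.
Step 5: frontier [F–K 13, G–H 8, G–I 10, G–J 13] → take G–H (8); add G.
Step 6: frontier [F–K 13, G–K 10] → take G–K (10); add K.
MST edges: F–I, E–F, E–H, F–J, G–H, G–K; total weight 3+4+1+6+8+10 = 32.

32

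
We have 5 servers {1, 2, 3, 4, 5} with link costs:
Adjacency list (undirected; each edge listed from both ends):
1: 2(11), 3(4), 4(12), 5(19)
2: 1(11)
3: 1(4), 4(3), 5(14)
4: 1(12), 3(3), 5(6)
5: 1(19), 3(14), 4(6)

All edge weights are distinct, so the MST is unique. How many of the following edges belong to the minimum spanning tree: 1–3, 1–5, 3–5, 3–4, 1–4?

Kruskal: consider edges lightest-first.
3–4 (3): add. Components now {1} {2} {3,4} {5}
1–3 (4): add. Components now {1,3,4} {2} {5}
4–5 (6): add. Components now {1,3,4,5} {2}
1–2 (11): add. Components now {1,2,3,4,5}
MST edge set: {3–4, 1–3, 4–5, 1–2}.
Of the listed edges, {1–3, 3–4} are in the MST → 2.

2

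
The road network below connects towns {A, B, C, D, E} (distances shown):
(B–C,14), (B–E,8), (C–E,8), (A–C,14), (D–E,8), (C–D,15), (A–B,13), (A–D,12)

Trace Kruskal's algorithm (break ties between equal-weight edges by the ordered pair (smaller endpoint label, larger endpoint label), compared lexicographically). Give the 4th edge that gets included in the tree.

A-D

Kruskal's algorithm — process edges by increasing weight (ties by edge label):
B–E (8): add. Components now {A} {B,E} {C} {D}
C–E (8): add. Components now {A} {B,C,E} {D}
D–E (8): add. Components now {A} {B,C,D,E}
A–D (12): add. Components now {A,B,C,D,E}
The 4th edge added is A–D.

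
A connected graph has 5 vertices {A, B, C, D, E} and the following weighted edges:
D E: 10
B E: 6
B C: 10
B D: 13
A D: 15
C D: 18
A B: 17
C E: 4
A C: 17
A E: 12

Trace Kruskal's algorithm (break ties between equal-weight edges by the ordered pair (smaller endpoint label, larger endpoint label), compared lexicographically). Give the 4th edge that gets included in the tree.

Kruskal's algorithm — process edges by increasing weight (ties by edge label):
C E (4): add. Components now {A} {B} {C,E} {D}
B E (6): add. Components now {A} {B,C,E} {D}
B C (10): skip — B and C already connected.
D E (10): add. Components now {A} {B,C,D,E}
A E (12): add. Components now {A,B,C,D,E}
The 4th edge added is A E.

A-E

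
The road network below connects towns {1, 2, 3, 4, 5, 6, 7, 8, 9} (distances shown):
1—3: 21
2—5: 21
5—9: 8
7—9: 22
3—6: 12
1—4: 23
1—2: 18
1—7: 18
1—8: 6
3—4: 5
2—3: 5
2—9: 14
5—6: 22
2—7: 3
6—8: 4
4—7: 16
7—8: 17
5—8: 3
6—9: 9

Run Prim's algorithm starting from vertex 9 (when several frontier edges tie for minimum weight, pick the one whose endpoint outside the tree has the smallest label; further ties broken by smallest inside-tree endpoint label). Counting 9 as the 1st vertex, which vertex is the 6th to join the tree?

Grow the tree from 9 using Prim:
Step 1: cheapest edge leaving the tree is 5—9 (8); add 5.
Step 2: cheapest edge leaving the tree is 5—8 (3); add 8.
Step 3: cheapest edge leaving the tree is 6—8 (4); add 6.
Step 4: cheapest edge leaving the tree is 1—8 (6); add 1.
Step 5: cheapest edge leaving the tree is 3—6 (12); add 3.
Step 6: cheapest edge leaving the tree is 2—3 (5); add 2.
Step 7: cheapest edge leaving the tree is 2—7 (3); add 7.
Step 8: cheapest edge leaving the tree is 3—4 (5); add 4.
Vertex order: 9, 5, 8, 6, 1, 3, 2, 7, 4. The 6th vertex is 3.

3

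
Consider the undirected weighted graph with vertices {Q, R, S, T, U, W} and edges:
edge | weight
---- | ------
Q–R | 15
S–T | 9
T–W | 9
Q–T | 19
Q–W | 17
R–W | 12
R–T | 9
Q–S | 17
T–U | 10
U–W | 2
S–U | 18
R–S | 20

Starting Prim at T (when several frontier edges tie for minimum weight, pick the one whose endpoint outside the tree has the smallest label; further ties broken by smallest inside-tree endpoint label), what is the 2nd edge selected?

S-T

Prim, starting at T.
Step 1: cheapest edge leaving the tree is R–T (9); add R.
Step 2: cheapest edge leaving the tree is S–T (9); add S.
Step 3: cheapest edge leaving the tree is T–W (9); add W.
Step 4: cheapest edge leaving the tree is U–W (2); add U.
Step 5: cheapest edge leaving the tree is Q–R (15); add Q.
The 2nd edge added is S–T.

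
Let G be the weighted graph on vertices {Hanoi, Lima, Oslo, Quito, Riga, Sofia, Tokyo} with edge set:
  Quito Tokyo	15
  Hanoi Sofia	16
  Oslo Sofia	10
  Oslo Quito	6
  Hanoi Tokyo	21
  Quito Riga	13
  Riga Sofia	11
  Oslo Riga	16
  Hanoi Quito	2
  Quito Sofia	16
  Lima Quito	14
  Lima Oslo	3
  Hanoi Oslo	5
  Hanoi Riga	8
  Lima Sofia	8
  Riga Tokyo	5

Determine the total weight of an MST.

Kruskal's algorithm — process edges by increasing weight (ties by edge label):
Hanoi Quito (2): add — endpoints in different components.
Lima Oslo (3): add — endpoints in different components.
Hanoi Oslo (5): add — endpoints in different components.
Riga Tokyo (5): add — endpoints in different components.
Oslo Quito (6): skip — Oslo and Quito already connected.
Hanoi Riga (8): add — endpoints in different components.
Lima Sofia (8): add — endpoints in different components.
MST edges: Hanoi Quito, Lima Oslo, Hanoi Oslo, Riga Tokyo, Hanoi Riga, Lima Sofia; total weight 2+3+5+5+8+8 = 31.

31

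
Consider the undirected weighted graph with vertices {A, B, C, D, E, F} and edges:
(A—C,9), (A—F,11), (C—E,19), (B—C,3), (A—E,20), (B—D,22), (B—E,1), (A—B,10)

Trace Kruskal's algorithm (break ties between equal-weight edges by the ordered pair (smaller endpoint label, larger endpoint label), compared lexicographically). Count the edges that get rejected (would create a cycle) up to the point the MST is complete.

3

Sort edges by weight, then run Kruskal:
B—E (1): add. Components now {A} {B,E} {C} {D} {F}
B—C (3): add. Components now {A} {B,C,E} {D} {F}
A—C (9): add. Components now {A,B,C,E} {D} {F}
A—B (10): skip — A and B already connected.
A—F (11): add. Components now {A,B,C,E,F} {D}
C—E (19): skip — C and E already connected.
A—E (20): skip — A and E already connected.
B—D (22): add. Components now {A,B,C,D,E,F}
Edges rejected before the tree was complete: 3.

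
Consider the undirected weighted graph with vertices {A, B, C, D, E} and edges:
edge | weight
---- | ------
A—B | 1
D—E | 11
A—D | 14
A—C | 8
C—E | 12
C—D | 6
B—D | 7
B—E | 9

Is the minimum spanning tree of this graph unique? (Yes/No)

Kruskal: consider edges lightest-first.
A—B (1): add — endpoints in different components.
C—D (6): add — endpoints in different components.
B—D (7): add — endpoints in different components.
A—C (8): skip — A and C already connected.
B—E (9): add — endpoints in different components.
Every non-tree edge has weight strictly greater than the heaviest edge on the tree path between its endpoints, so the MST is unique.

Yes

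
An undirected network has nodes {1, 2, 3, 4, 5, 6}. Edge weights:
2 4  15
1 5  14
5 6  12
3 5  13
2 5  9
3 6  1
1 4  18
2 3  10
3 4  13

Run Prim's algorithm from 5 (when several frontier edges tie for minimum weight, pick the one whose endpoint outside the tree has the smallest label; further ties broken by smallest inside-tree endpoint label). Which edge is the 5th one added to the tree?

Prim, starting at 5.
Step 1: cheapest edge leaving the tree is 2 5 (9); add 2.
Step 2: cheapest edge leaving the tree is 2 3 (10); add 3.
Step 3: cheapest edge leaving the tree is 3 6 (1); add 6.
Step 4: cheapest edge leaving the tree is 3 4 (13); add 4.
Step 5: cheapest edge leaving the tree is 1 5 (14); add 1.
The 5th edge added is 1 5.

1-5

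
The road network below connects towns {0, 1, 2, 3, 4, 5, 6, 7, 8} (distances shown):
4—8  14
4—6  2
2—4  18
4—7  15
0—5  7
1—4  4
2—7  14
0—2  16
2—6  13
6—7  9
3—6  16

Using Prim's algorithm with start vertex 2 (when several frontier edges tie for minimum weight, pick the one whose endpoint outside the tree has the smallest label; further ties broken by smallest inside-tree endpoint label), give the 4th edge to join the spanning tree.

Grow the tree from 2 using Prim:
Step 1: frontier [2—6 13, 2—7 14, 0—2 16, 2—4 18] → take 2—6 (13); add 6.
Step 2: frontier [2—7 14, 0—2 16, 2—4 18, 4—6 2, 6—7 9, 3—6 16] → take 4—6 (2); add 4.
Step 3: frontier [2—7 14, 0—2 16, 1—4 4, 4—8 14, 4—7 15, 6—7 9, 3—6 16] → take 1—4 (4); add 1.
Step 4: frontier [2—7 14, 0—2 16, 4—8 14, 4—7 15, 6—7 9, 3—6 16] → take 6—7 (9); add 7.
Step 5: frontier [0—2 16, 4—8 14, 3—6 16] → take 4—8 (14); add 8.
Step 6: frontier [0—2 16, 3—6 16] → take 0—2 (16); add 0.
Step 7: frontier [0—5 7, 3—6 16] → take 0—5 (7); add 5.
Step 8: frontier [3—6 16] → take 3—6 (16); add 3.
The 4th edge added is 6—7.

6-7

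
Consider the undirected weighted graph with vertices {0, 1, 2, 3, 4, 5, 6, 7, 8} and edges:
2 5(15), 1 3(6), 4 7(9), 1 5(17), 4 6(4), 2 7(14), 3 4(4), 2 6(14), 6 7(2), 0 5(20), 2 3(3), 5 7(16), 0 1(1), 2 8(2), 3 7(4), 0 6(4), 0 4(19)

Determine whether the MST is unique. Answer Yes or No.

Kruskal's algorithm — process edges by increasing weight (ties by edge label):
0 1 (1): add — endpoints in different components.
2 8 (2): add — endpoints in different components.
6 7 (2): add — endpoints in different components.
2 3 (3): add — endpoints in different components.
0 6 (4): add — endpoints in different components.
3 4 (4): add — endpoints in different components.
3 7 (4): add — endpoints in different components.
4 6 (4): skip — 4 and 6 already connected.
1 3 (6): skip — 1 and 3 already connected.
4 7 (9): skip — 4 and 7 already connected.
2 6 (14): skip — 2 and 6 already connected.
2 7 (14): skip — 2 and 7 already connected.
2 5 (15): add — endpoints in different components.
Non-tree edge 4 6 has weight 4, equal to the heaviest edge on its tree cycle — swapping gives another MST of the same weight. Not unique.

No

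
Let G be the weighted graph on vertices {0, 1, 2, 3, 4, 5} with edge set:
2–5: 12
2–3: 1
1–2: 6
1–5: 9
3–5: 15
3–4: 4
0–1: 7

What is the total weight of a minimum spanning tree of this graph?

27

Prim, starting at 3.
Step 1: cheapest edge leaving the tree is 2–3 (1); add 2.
Step 2: cheapest edge leaving the tree is 3–4 (4); add 4.
Step 3: cheapest edge leaving the tree is 1–2 (6); add 1.
Step 4: cheapest edge leaving the tree is 0–1 (7); add 0.
Step 5: cheapest edge leaving the tree is 1–5 (9); add 5.
MST edges: 2–3, 3–4, 1–2, 0–1, 1–5; total weight 1+4+6+7+9 = 27.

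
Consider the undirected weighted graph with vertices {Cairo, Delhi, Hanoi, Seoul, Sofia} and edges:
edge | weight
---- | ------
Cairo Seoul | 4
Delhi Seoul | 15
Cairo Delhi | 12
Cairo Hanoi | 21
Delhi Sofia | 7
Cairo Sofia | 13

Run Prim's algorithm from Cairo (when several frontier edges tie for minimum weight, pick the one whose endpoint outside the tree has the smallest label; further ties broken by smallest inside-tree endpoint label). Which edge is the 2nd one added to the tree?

Cairo-Delhi

Prim's algorithm from Cairo:
Step 1: cheapest edge leaving the tree is Cairo Seoul (4); add Seoul.
Step 2: cheapest edge leaving the tree is Cairo Delhi (12); add Delhi.
Step 3: cheapest edge leaving the tree is Delhi Sofia (7); add Sofia.
Step 4: cheapest edge leaving the tree is Cairo Hanoi (21); add Hanoi.
The 2nd edge added is Cairo Delhi.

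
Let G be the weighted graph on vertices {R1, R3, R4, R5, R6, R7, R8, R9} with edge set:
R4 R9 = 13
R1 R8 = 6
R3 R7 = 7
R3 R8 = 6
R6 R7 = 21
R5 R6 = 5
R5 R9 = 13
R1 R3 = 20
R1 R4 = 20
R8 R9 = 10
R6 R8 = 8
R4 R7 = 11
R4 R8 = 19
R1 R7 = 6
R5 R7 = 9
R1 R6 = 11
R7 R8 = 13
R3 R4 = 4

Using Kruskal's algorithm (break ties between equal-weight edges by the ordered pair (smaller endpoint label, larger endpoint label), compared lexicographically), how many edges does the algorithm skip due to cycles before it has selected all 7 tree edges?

Sort edges by weight, then run Kruskal:
R3 R4 (4): add — endpoints in different components.
R5 R6 (5): add — endpoints in different components.
R1 R7 (6): add — endpoints in different components.
R1 R8 (6): add — endpoints in different components.
R3 R8 (6): add — endpoints in different components.
R3 R7 (7): skip — R3 and R7 already connected.
R6 R8 (8): add — endpoints in different components.
R5 R7 (9): skip — R5 and R7 already connected.
R8 R9 (10): add — endpoints in different components.
Edges rejected before the tree was complete: 2.

2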